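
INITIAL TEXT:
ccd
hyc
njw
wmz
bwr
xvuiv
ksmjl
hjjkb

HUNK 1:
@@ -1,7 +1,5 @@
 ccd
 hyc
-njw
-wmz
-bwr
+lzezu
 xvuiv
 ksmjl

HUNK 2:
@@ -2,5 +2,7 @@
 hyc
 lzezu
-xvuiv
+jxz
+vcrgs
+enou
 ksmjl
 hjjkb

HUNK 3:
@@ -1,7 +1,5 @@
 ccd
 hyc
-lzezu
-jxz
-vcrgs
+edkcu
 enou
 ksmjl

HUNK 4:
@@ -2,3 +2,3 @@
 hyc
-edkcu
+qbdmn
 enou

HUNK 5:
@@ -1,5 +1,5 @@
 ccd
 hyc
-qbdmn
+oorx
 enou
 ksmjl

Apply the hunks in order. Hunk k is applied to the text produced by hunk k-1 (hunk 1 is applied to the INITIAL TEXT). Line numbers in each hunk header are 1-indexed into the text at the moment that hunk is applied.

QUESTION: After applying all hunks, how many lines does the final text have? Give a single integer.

Hunk 1: at line 1 remove [njw,wmz,bwr] add [lzezu] -> 6 lines: ccd hyc lzezu xvuiv ksmjl hjjkb
Hunk 2: at line 2 remove [xvuiv] add [jxz,vcrgs,enou] -> 8 lines: ccd hyc lzezu jxz vcrgs enou ksmjl hjjkb
Hunk 3: at line 1 remove [lzezu,jxz,vcrgs] add [edkcu] -> 6 lines: ccd hyc edkcu enou ksmjl hjjkb
Hunk 4: at line 2 remove [edkcu] add [qbdmn] -> 6 lines: ccd hyc qbdmn enou ksmjl hjjkb
Hunk 5: at line 1 remove [qbdmn] add [oorx] -> 6 lines: ccd hyc oorx enou ksmjl hjjkb
Final line count: 6

Answer: 6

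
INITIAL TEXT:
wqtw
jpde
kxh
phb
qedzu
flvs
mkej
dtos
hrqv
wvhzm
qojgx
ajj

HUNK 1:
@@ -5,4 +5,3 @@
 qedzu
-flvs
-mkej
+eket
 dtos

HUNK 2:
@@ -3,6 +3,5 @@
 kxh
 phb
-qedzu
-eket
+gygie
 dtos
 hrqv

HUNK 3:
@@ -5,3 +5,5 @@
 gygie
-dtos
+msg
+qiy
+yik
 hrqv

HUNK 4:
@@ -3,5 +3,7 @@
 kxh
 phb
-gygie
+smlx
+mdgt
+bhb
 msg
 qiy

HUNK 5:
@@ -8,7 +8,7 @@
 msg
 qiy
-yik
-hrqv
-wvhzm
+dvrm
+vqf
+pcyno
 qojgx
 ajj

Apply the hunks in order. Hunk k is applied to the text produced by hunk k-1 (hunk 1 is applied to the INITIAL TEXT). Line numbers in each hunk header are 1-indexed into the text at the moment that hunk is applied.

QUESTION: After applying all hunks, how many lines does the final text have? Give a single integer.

Hunk 1: at line 5 remove [flvs,mkej] add [eket] -> 11 lines: wqtw jpde kxh phb qedzu eket dtos hrqv wvhzm qojgx ajj
Hunk 2: at line 3 remove [qedzu,eket] add [gygie] -> 10 lines: wqtw jpde kxh phb gygie dtos hrqv wvhzm qojgx ajj
Hunk 3: at line 5 remove [dtos] add [msg,qiy,yik] -> 12 lines: wqtw jpde kxh phb gygie msg qiy yik hrqv wvhzm qojgx ajj
Hunk 4: at line 3 remove [gygie] add [smlx,mdgt,bhb] -> 14 lines: wqtw jpde kxh phb smlx mdgt bhb msg qiy yik hrqv wvhzm qojgx ajj
Hunk 5: at line 8 remove [yik,hrqv,wvhzm] add [dvrm,vqf,pcyno] -> 14 lines: wqtw jpde kxh phb smlx mdgt bhb msg qiy dvrm vqf pcyno qojgx ajj
Final line count: 14

Answer: 14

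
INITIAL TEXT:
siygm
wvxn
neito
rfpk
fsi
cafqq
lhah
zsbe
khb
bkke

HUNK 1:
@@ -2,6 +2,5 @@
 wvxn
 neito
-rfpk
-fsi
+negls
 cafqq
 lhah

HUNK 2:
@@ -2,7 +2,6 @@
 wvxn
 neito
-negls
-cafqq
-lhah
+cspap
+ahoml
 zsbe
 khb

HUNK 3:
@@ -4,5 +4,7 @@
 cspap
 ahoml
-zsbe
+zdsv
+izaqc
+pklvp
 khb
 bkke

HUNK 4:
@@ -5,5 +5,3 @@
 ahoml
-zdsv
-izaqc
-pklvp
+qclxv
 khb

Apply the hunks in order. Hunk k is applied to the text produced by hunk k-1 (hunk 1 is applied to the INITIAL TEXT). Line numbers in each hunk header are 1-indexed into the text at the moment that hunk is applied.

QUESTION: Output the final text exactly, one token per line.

Hunk 1: at line 2 remove [rfpk,fsi] add [negls] -> 9 lines: siygm wvxn neito negls cafqq lhah zsbe khb bkke
Hunk 2: at line 2 remove [negls,cafqq,lhah] add [cspap,ahoml] -> 8 lines: siygm wvxn neito cspap ahoml zsbe khb bkke
Hunk 3: at line 4 remove [zsbe] add [zdsv,izaqc,pklvp] -> 10 lines: siygm wvxn neito cspap ahoml zdsv izaqc pklvp khb bkke
Hunk 4: at line 5 remove [zdsv,izaqc,pklvp] add [qclxv] -> 8 lines: siygm wvxn neito cspap ahoml qclxv khb bkke

Answer: siygm
wvxn
neito
cspap
ahoml
qclxv
khb
bkke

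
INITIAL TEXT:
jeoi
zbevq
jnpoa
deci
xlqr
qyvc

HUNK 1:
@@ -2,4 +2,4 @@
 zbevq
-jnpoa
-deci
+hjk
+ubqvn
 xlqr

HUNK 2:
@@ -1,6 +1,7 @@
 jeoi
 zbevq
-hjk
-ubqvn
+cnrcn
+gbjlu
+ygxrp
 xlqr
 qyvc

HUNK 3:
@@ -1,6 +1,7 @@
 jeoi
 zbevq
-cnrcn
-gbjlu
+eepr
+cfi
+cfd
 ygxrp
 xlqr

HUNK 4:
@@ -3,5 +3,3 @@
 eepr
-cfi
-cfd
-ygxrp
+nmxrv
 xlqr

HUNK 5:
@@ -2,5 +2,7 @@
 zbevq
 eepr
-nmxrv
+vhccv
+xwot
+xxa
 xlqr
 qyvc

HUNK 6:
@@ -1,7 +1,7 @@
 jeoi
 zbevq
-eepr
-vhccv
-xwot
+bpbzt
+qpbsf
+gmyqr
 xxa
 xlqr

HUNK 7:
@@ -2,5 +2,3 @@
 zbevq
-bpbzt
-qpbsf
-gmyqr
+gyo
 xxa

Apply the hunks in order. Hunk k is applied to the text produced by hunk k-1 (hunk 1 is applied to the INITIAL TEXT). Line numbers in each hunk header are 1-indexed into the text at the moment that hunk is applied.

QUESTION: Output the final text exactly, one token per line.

Answer: jeoi
zbevq
gyo
xxa
xlqr
qyvc

Derivation:
Hunk 1: at line 2 remove [jnpoa,deci] add [hjk,ubqvn] -> 6 lines: jeoi zbevq hjk ubqvn xlqr qyvc
Hunk 2: at line 1 remove [hjk,ubqvn] add [cnrcn,gbjlu,ygxrp] -> 7 lines: jeoi zbevq cnrcn gbjlu ygxrp xlqr qyvc
Hunk 3: at line 1 remove [cnrcn,gbjlu] add [eepr,cfi,cfd] -> 8 lines: jeoi zbevq eepr cfi cfd ygxrp xlqr qyvc
Hunk 4: at line 3 remove [cfi,cfd,ygxrp] add [nmxrv] -> 6 lines: jeoi zbevq eepr nmxrv xlqr qyvc
Hunk 5: at line 2 remove [nmxrv] add [vhccv,xwot,xxa] -> 8 lines: jeoi zbevq eepr vhccv xwot xxa xlqr qyvc
Hunk 6: at line 1 remove [eepr,vhccv,xwot] add [bpbzt,qpbsf,gmyqr] -> 8 lines: jeoi zbevq bpbzt qpbsf gmyqr xxa xlqr qyvc
Hunk 7: at line 2 remove [bpbzt,qpbsf,gmyqr] add [gyo] -> 6 lines: jeoi zbevq gyo xxa xlqr qyvc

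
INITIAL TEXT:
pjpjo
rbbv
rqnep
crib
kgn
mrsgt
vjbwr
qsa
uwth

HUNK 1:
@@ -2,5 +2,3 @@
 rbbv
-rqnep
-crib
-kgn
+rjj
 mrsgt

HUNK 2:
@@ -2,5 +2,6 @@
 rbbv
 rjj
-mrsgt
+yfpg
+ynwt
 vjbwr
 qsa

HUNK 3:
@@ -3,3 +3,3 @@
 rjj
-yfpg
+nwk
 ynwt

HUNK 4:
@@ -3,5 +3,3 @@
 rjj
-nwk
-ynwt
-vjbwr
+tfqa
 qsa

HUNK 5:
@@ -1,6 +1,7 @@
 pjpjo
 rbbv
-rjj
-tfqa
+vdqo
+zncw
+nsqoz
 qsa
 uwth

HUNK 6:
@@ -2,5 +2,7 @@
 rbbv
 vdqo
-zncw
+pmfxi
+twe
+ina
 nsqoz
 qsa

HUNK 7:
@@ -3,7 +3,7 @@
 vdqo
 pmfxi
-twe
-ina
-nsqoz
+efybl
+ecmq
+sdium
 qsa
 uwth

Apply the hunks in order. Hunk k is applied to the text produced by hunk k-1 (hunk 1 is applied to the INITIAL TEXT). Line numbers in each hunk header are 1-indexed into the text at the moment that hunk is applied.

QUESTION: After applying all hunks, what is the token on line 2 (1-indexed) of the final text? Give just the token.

Hunk 1: at line 2 remove [rqnep,crib,kgn] add [rjj] -> 7 lines: pjpjo rbbv rjj mrsgt vjbwr qsa uwth
Hunk 2: at line 2 remove [mrsgt] add [yfpg,ynwt] -> 8 lines: pjpjo rbbv rjj yfpg ynwt vjbwr qsa uwth
Hunk 3: at line 3 remove [yfpg] add [nwk] -> 8 lines: pjpjo rbbv rjj nwk ynwt vjbwr qsa uwth
Hunk 4: at line 3 remove [nwk,ynwt,vjbwr] add [tfqa] -> 6 lines: pjpjo rbbv rjj tfqa qsa uwth
Hunk 5: at line 1 remove [rjj,tfqa] add [vdqo,zncw,nsqoz] -> 7 lines: pjpjo rbbv vdqo zncw nsqoz qsa uwth
Hunk 6: at line 2 remove [zncw] add [pmfxi,twe,ina] -> 9 lines: pjpjo rbbv vdqo pmfxi twe ina nsqoz qsa uwth
Hunk 7: at line 3 remove [twe,ina,nsqoz] add [efybl,ecmq,sdium] -> 9 lines: pjpjo rbbv vdqo pmfxi efybl ecmq sdium qsa uwth
Final line 2: rbbv

Answer: rbbv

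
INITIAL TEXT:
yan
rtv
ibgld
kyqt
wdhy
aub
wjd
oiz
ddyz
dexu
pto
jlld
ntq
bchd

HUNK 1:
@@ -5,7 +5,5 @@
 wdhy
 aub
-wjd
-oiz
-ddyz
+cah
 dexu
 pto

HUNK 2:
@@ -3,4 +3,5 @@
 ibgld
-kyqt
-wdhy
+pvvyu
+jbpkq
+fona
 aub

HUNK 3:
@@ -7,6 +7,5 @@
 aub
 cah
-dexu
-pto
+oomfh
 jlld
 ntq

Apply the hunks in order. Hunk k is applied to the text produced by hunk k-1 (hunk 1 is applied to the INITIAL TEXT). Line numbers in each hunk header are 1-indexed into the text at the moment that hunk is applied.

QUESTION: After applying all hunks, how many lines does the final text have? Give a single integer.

Answer: 12

Derivation:
Hunk 1: at line 5 remove [wjd,oiz,ddyz] add [cah] -> 12 lines: yan rtv ibgld kyqt wdhy aub cah dexu pto jlld ntq bchd
Hunk 2: at line 3 remove [kyqt,wdhy] add [pvvyu,jbpkq,fona] -> 13 lines: yan rtv ibgld pvvyu jbpkq fona aub cah dexu pto jlld ntq bchd
Hunk 3: at line 7 remove [dexu,pto] add [oomfh] -> 12 lines: yan rtv ibgld pvvyu jbpkq fona aub cah oomfh jlld ntq bchd
Final line count: 12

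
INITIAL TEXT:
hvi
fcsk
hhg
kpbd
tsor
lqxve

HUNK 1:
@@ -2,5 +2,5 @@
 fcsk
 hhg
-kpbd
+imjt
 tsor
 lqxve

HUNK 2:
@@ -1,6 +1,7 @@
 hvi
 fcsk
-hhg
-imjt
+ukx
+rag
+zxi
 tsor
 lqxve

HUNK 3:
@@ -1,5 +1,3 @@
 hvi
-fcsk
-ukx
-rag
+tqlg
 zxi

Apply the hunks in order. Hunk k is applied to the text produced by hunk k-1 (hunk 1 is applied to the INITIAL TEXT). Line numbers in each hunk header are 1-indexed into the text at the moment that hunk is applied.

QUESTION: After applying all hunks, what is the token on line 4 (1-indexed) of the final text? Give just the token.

Hunk 1: at line 2 remove [kpbd] add [imjt] -> 6 lines: hvi fcsk hhg imjt tsor lqxve
Hunk 2: at line 1 remove [hhg,imjt] add [ukx,rag,zxi] -> 7 lines: hvi fcsk ukx rag zxi tsor lqxve
Hunk 3: at line 1 remove [fcsk,ukx,rag] add [tqlg] -> 5 lines: hvi tqlg zxi tsor lqxve
Final line 4: tsor

Answer: tsor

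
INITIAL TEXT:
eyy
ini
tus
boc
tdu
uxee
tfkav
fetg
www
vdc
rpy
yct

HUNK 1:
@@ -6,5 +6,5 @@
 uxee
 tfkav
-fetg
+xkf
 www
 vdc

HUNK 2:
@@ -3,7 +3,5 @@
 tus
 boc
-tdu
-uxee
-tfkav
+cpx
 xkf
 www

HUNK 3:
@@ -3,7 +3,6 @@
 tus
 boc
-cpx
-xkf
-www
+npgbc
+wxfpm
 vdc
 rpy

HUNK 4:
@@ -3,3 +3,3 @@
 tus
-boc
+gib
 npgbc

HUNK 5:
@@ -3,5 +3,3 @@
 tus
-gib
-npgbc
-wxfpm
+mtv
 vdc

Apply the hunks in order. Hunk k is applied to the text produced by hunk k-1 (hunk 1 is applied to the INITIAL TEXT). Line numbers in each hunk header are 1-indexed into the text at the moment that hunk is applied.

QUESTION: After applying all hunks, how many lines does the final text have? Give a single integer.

Answer: 7

Derivation:
Hunk 1: at line 6 remove [fetg] add [xkf] -> 12 lines: eyy ini tus boc tdu uxee tfkav xkf www vdc rpy yct
Hunk 2: at line 3 remove [tdu,uxee,tfkav] add [cpx] -> 10 lines: eyy ini tus boc cpx xkf www vdc rpy yct
Hunk 3: at line 3 remove [cpx,xkf,www] add [npgbc,wxfpm] -> 9 lines: eyy ini tus boc npgbc wxfpm vdc rpy yct
Hunk 4: at line 3 remove [boc] add [gib] -> 9 lines: eyy ini tus gib npgbc wxfpm vdc rpy yct
Hunk 5: at line 3 remove [gib,npgbc,wxfpm] add [mtv] -> 7 lines: eyy ini tus mtv vdc rpy yct
Final line count: 7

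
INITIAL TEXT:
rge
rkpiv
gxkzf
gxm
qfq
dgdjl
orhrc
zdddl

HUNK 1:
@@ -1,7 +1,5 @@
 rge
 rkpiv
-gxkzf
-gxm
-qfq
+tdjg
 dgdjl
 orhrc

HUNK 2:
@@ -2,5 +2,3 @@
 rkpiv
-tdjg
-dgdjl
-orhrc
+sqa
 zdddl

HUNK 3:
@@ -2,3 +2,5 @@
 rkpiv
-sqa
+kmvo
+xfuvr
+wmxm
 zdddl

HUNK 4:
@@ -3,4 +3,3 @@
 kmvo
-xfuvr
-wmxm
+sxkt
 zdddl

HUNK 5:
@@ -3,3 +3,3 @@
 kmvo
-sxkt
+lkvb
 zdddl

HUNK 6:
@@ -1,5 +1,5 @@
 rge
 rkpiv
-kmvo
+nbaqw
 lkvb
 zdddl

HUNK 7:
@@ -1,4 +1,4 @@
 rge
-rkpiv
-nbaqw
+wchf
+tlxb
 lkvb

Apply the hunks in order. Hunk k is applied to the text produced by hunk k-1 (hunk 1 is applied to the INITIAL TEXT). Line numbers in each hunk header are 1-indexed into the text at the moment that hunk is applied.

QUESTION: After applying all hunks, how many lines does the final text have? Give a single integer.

Answer: 5

Derivation:
Hunk 1: at line 1 remove [gxkzf,gxm,qfq] add [tdjg] -> 6 lines: rge rkpiv tdjg dgdjl orhrc zdddl
Hunk 2: at line 2 remove [tdjg,dgdjl,orhrc] add [sqa] -> 4 lines: rge rkpiv sqa zdddl
Hunk 3: at line 2 remove [sqa] add [kmvo,xfuvr,wmxm] -> 6 lines: rge rkpiv kmvo xfuvr wmxm zdddl
Hunk 4: at line 3 remove [xfuvr,wmxm] add [sxkt] -> 5 lines: rge rkpiv kmvo sxkt zdddl
Hunk 5: at line 3 remove [sxkt] add [lkvb] -> 5 lines: rge rkpiv kmvo lkvb zdddl
Hunk 6: at line 1 remove [kmvo] add [nbaqw] -> 5 lines: rge rkpiv nbaqw lkvb zdddl
Hunk 7: at line 1 remove [rkpiv,nbaqw] add [wchf,tlxb] -> 5 lines: rge wchf tlxb lkvb zdddl
Final line count: 5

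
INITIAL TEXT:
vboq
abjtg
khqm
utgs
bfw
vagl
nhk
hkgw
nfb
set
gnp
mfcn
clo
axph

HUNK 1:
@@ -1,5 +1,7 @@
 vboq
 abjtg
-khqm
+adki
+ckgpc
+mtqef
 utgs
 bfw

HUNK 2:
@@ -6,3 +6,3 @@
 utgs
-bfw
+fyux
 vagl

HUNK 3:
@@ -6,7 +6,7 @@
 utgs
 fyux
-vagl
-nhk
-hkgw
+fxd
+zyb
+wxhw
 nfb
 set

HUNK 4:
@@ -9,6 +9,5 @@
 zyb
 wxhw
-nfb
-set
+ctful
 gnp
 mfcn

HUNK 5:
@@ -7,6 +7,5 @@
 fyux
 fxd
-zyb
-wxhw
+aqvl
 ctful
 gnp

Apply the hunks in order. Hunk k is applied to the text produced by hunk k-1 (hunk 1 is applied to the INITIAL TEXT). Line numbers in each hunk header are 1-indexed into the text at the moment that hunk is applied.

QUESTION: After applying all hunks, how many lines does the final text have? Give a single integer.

Hunk 1: at line 1 remove [khqm] add [adki,ckgpc,mtqef] -> 16 lines: vboq abjtg adki ckgpc mtqef utgs bfw vagl nhk hkgw nfb set gnp mfcn clo axph
Hunk 2: at line 6 remove [bfw] add [fyux] -> 16 lines: vboq abjtg adki ckgpc mtqef utgs fyux vagl nhk hkgw nfb set gnp mfcn clo axph
Hunk 3: at line 6 remove [vagl,nhk,hkgw] add [fxd,zyb,wxhw] -> 16 lines: vboq abjtg adki ckgpc mtqef utgs fyux fxd zyb wxhw nfb set gnp mfcn clo axph
Hunk 4: at line 9 remove [nfb,set] add [ctful] -> 15 lines: vboq abjtg adki ckgpc mtqef utgs fyux fxd zyb wxhw ctful gnp mfcn clo axph
Hunk 5: at line 7 remove [zyb,wxhw] add [aqvl] -> 14 lines: vboq abjtg adki ckgpc mtqef utgs fyux fxd aqvl ctful gnp mfcn clo axph
Final line count: 14

Answer: 14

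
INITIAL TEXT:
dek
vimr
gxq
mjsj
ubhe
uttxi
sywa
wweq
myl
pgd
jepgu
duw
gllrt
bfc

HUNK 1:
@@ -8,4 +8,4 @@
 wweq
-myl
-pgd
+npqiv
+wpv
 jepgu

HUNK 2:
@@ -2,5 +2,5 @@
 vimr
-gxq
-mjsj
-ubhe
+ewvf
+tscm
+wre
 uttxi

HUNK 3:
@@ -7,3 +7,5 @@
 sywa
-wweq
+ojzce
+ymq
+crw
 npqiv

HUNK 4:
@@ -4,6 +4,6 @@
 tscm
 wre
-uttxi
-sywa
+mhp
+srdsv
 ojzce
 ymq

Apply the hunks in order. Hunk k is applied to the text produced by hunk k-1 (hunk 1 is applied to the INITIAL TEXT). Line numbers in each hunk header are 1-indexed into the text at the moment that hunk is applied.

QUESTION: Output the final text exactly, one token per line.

Answer: dek
vimr
ewvf
tscm
wre
mhp
srdsv
ojzce
ymq
crw
npqiv
wpv
jepgu
duw
gllrt
bfc

Derivation:
Hunk 1: at line 8 remove [myl,pgd] add [npqiv,wpv] -> 14 lines: dek vimr gxq mjsj ubhe uttxi sywa wweq npqiv wpv jepgu duw gllrt bfc
Hunk 2: at line 2 remove [gxq,mjsj,ubhe] add [ewvf,tscm,wre] -> 14 lines: dek vimr ewvf tscm wre uttxi sywa wweq npqiv wpv jepgu duw gllrt bfc
Hunk 3: at line 7 remove [wweq] add [ojzce,ymq,crw] -> 16 lines: dek vimr ewvf tscm wre uttxi sywa ojzce ymq crw npqiv wpv jepgu duw gllrt bfc
Hunk 4: at line 4 remove [uttxi,sywa] add [mhp,srdsv] -> 16 lines: dek vimr ewvf tscm wre mhp srdsv ojzce ymq crw npqiv wpv jepgu duw gllrt bfc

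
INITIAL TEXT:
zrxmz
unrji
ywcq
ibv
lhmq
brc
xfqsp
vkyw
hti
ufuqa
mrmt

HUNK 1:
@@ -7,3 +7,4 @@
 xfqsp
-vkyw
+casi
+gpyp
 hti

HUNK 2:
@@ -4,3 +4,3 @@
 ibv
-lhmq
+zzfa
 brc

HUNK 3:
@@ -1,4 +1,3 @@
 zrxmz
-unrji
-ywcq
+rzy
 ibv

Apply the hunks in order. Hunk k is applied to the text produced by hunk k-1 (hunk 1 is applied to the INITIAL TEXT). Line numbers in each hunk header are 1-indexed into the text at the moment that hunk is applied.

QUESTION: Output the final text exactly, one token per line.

Hunk 1: at line 7 remove [vkyw] add [casi,gpyp] -> 12 lines: zrxmz unrji ywcq ibv lhmq brc xfqsp casi gpyp hti ufuqa mrmt
Hunk 2: at line 4 remove [lhmq] add [zzfa] -> 12 lines: zrxmz unrji ywcq ibv zzfa brc xfqsp casi gpyp hti ufuqa mrmt
Hunk 3: at line 1 remove [unrji,ywcq] add [rzy] -> 11 lines: zrxmz rzy ibv zzfa brc xfqsp casi gpyp hti ufuqa mrmt

Answer: zrxmz
rzy
ibv
zzfa
brc
xfqsp
casi
gpyp
hti
ufuqa
mrmt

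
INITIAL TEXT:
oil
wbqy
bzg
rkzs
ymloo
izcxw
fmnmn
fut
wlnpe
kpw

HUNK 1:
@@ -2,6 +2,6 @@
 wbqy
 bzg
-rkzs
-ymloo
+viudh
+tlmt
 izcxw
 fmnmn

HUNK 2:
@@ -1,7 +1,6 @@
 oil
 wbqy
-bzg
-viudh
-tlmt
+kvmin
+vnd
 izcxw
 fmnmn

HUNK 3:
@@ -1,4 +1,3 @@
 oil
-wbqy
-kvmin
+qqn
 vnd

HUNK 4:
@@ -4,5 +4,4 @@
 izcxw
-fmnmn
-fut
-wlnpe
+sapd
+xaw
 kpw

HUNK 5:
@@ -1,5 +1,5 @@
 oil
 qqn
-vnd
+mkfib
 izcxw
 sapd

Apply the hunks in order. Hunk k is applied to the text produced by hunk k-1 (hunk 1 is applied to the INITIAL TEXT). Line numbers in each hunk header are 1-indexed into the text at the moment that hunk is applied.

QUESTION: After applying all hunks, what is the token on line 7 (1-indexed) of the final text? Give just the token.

Hunk 1: at line 2 remove [rkzs,ymloo] add [viudh,tlmt] -> 10 lines: oil wbqy bzg viudh tlmt izcxw fmnmn fut wlnpe kpw
Hunk 2: at line 1 remove [bzg,viudh,tlmt] add [kvmin,vnd] -> 9 lines: oil wbqy kvmin vnd izcxw fmnmn fut wlnpe kpw
Hunk 3: at line 1 remove [wbqy,kvmin] add [qqn] -> 8 lines: oil qqn vnd izcxw fmnmn fut wlnpe kpw
Hunk 4: at line 4 remove [fmnmn,fut,wlnpe] add [sapd,xaw] -> 7 lines: oil qqn vnd izcxw sapd xaw kpw
Hunk 5: at line 1 remove [vnd] add [mkfib] -> 7 lines: oil qqn mkfib izcxw sapd xaw kpw
Final line 7: kpw

Answer: kpw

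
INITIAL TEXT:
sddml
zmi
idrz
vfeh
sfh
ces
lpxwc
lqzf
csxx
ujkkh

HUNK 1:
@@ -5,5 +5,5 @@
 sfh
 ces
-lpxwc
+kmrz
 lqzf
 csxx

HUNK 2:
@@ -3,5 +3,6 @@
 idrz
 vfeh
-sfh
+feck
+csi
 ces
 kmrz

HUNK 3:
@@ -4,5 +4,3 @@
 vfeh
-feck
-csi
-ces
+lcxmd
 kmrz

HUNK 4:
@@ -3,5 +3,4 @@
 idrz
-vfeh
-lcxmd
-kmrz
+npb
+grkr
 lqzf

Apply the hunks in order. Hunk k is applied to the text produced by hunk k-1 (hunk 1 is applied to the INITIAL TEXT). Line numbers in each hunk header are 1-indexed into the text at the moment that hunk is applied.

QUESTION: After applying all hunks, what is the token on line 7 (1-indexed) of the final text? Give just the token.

Answer: csxx

Derivation:
Hunk 1: at line 5 remove [lpxwc] add [kmrz] -> 10 lines: sddml zmi idrz vfeh sfh ces kmrz lqzf csxx ujkkh
Hunk 2: at line 3 remove [sfh] add [feck,csi] -> 11 lines: sddml zmi idrz vfeh feck csi ces kmrz lqzf csxx ujkkh
Hunk 3: at line 4 remove [feck,csi,ces] add [lcxmd] -> 9 lines: sddml zmi idrz vfeh lcxmd kmrz lqzf csxx ujkkh
Hunk 4: at line 3 remove [vfeh,lcxmd,kmrz] add [npb,grkr] -> 8 lines: sddml zmi idrz npb grkr lqzf csxx ujkkh
Final line 7: csxx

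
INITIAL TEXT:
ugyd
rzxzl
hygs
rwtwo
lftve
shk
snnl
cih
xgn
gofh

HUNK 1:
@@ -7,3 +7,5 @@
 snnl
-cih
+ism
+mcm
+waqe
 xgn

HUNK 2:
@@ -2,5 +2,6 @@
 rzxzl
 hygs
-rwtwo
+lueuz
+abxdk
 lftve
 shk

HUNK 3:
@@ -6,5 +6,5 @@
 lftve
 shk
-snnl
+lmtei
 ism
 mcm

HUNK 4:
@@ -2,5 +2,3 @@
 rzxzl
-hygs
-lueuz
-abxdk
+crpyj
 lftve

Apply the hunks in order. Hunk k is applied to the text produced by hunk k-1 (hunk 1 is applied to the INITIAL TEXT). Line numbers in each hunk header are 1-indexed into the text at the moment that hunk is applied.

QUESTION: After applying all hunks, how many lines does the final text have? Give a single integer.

Answer: 11

Derivation:
Hunk 1: at line 7 remove [cih] add [ism,mcm,waqe] -> 12 lines: ugyd rzxzl hygs rwtwo lftve shk snnl ism mcm waqe xgn gofh
Hunk 2: at line 2 remove [rwtwo] add [lueuz,abxdk] -> 13 lines: ugyd rzxzl hygs lueuz abxdk lftve shk snnl ism mcm waqe xgn gofh
Hunk 3: at line 6 remove [snnl] add [lmtei] -> 13 lines: ugyd rzxzl hygs lueuz abxdk lftve shk lmtei ism mcm waqe xgn gofh
Hunk 4: at line 2 remove [hygs,lueuz,abxdk] add [crpyj] -> 11 lines: ugyd rzxzl crpyj lftve shk lmtei ism mcm waqe xgn gofh
Final line count: 11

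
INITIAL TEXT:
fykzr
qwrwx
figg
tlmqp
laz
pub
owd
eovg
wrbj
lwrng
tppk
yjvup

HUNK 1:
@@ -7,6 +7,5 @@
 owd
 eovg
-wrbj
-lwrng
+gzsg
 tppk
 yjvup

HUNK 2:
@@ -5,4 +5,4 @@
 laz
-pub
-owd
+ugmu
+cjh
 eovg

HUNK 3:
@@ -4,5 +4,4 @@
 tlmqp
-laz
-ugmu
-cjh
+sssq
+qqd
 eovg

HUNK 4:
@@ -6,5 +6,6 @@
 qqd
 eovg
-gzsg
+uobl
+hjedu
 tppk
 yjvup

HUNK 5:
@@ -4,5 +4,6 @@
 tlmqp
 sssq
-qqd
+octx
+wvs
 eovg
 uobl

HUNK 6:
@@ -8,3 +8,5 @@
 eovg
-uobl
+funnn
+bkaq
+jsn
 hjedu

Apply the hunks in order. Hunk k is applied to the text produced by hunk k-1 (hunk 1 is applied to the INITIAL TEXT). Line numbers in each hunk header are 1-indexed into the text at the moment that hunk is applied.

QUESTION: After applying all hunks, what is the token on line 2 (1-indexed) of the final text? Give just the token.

Answer: qwrwx

Derivation:
Hunk 1: at line 7 remove [wrbj,lwrng] add [gzsg] -> 11 lines: fykzr qwrwx figg tlmqp laz pub owd eovg gzsg tppk yjvup
Hunk 2: at line 5 remove [pub,owd] add [ugmu,cjh] -> 11 lines: fykzr qwrwx figg tlmqp laz ugmu cjh eovg gzsg tppk yjvup
Hunk 3: at line 4 remove [laz,ugmu,cjh] add [sssq,qqd] -> 10 lines: fykzr qwrwx figg tlmqp sssq qqd eovg gzsg tppk yjvup
Hunk 4: at line 6 remove [gzsg] add [uobl,hjedu] -> 11 lines: fykzr qwrwx figg tlmqp sssq qqd eovg uobl hjedu tppk yjvup
Hunk 5: at line 4 remove [qqd] add [octx,wvs] -> 12 lines: fykzr qwrwx figg tlmqp sssq octx wvs eovg uobl hjedu tppk yjvup
Hunk 6: at line 8 remove [uobl] add [funnn,bkaq,jsn] -> 14 lines: fykzr qwrwx figg tlmqp sssq octx wvs eovg funnn bkaq jsn hjedu tppk yjvup
Final line 2: qwrwx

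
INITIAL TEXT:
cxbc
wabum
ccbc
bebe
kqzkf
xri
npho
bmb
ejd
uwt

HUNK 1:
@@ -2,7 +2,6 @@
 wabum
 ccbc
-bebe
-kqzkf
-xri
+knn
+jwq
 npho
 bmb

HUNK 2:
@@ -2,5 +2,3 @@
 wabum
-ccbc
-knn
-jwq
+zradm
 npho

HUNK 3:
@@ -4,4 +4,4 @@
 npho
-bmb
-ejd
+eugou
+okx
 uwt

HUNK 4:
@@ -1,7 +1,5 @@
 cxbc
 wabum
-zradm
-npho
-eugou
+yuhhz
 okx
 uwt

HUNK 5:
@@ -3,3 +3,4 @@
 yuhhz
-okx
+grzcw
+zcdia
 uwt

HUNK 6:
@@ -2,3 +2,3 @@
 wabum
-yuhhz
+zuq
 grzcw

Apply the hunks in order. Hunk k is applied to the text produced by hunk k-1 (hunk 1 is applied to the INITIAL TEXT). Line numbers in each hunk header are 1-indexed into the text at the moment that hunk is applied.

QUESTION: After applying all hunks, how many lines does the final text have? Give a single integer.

Hunk 1: at line 2 remove [bebe,kqzkf,xri] add [knn,jwq] -> 9 lines: cxbc wabum ccbc knn jwq npho bmb ejd uwt
Hunk 2: at line 2 remove [ccbc,knn,jwq] add [zradm] -> 7 lines: cxbc wabum zradm npho bmb ejd uwt
Hunk 3: at line 4 remove [bmb,ejd] add [eugou,okx] -> 7 lines: cxbc wabum zradm npho eugou okx uwt
Hunk 4: at line 1 remove [zradm,npho,eugou] add [yuhhz] -> 5 lines: cxbc wabum yuhhz okx uwt
Hunk 5: at line 3 remove [okx] add [grzcw,zcdia] -> 6 lines: cxbc wabum yuhhz grzcw zcdia uwt
Hunk 6: at line 2 remove [yuhhz] add [zuq] -> 6 lines: cxbc wabum zuq grzcw zcdia uwt
Final line count: 6

Answer: 6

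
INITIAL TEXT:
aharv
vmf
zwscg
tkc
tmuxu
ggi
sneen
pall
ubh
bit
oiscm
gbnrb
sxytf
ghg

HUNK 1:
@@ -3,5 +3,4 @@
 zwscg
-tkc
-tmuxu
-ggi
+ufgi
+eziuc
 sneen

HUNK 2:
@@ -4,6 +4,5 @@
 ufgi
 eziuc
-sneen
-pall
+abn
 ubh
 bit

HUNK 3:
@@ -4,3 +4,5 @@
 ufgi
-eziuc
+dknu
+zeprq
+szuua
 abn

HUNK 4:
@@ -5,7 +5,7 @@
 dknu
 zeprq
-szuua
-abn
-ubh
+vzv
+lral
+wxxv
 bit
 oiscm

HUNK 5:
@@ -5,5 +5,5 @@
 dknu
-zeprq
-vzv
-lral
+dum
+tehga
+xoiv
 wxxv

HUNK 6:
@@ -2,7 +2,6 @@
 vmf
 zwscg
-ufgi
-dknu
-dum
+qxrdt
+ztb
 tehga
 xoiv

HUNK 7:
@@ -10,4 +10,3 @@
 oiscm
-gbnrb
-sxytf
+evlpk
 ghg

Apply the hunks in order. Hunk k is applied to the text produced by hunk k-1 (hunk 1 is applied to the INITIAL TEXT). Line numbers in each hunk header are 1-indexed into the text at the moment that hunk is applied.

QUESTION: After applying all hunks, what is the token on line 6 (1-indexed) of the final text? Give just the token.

Answer: tehga

Derivation:
Hunk 1: at line 3 remove [tkc,tmuxu,ggi] add [ufgi,eziuc] -> 13 lines: aharv vmf zwscg ufgi eziuc sneen pall ubh bit oiscm gbnrb sxytf ghg
Hunk 2: at line 4 remove [sneen,pall] add [abn] -> 12 lines: aharv vmf zwscg ufgi eziuc abn ubh bit oiscm gbnrb sxytf ghg
Hunk 3: at line 4 remove [eziuc] add [dknu,zeprq,szuua] -> 14 lines: aharv vmf zwscg ufgi dknu zeprq szuua abn ubh bit oiscm gbnrb sxytf ghg
Hunk 4: at line 5 remove [szuua,abn,ubh] add [vzv,lral,wxxv] -> 14 lines: aharv vmf zwscg ufgi dknu zeprq vzv lral wxxv bit oiscm gbnrb sxytf ghg
Hunk 5: at line 5 remove [zeprq,vzv,lral] add [dum,tehga,xoiv] -> 14 lines: aharv vmf zwscg ufgi dknu dum tehga xoiv wxxv bit oiscm gbnrb sxytf ghg
Hunk 6: at line 2 remove [ufgi,dknu,dum] add [qxrdt,ztb] -> 13 lines: aharv vmf zwscg qxrdt ztb tehga xoiv wxxv bit oiscm gbnrb sxytf ghg
Hunk 7: at line 10 remove [gbnrb,sxytf] add [evlpk] -> 12 lines: aharv vmf zwscg qxrdt ztb tehga xoiv wxxv bit oiscm evlpk ghg
Final line 6: tehga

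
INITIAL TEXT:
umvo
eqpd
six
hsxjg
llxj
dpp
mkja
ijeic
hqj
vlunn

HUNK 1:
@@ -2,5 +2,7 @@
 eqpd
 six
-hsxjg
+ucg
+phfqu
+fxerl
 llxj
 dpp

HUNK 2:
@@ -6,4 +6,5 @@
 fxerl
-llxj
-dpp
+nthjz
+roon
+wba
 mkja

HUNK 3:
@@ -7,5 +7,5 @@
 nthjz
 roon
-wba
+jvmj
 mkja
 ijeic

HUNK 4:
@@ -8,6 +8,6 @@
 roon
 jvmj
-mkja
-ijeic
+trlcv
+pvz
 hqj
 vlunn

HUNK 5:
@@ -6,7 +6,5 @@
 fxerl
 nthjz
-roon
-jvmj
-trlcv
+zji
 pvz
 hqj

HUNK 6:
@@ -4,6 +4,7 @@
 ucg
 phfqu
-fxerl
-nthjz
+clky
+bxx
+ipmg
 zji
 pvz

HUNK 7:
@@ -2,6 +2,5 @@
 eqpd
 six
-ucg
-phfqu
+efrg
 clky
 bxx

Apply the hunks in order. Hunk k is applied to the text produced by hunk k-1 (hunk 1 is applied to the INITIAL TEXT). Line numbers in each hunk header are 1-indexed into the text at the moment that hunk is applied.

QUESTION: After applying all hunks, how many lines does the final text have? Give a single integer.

Hunk 1: at line 2 remove [hsxjg] add [ucg,phfqu,fxerl] -> 12 lines: umvo eqpd six ucg phfqu fxerl llxj dpp mkja ijeic hqj vlunn
Hunk 2: at line 6 remove [llxj,dpp] add [nthjz,roon,wba] -> 13 lines: umvo eqpd six ucg phfqu fxerl nthjz roon wba mkja ijeic hqj vlunn
Hunk 3: at line 7 remove [wba] add [jvmj] -> 13 lines: umvo eqpd six ucg phfqu fxerl nthjz roon jvmj mkja ijeic hqj vlunn
Hunk 4: at line 8 remove [mkja,ijeic] add [trlcv,pvz] -> 13 lines: umvo eqpd six ucg phfqu fxerl nthjz roon jvmj trlcv pvz hqj vlunn
Hunk 5: at line 6 remove [roon,jvmj,trlcv] add [zji] -> 11 lines: umvo eqpd six ucg phfqu fxerl nthjz zji pvz hqj vlunn
Hunk 6: at line 4 remove [fxerl,nthjz] add [clky,bxx,ipmg] -> 12 lines: umvo eqpd six ucg phfqu clky bxx ipmg zji pvz hqj vlunn
Hunk 7: at line 2 remove [ucg,phfqu] add [efrg] -> 11 lines: umvo eqpd six efrg clky bxx ipmg zji pvz hqj vlunn
Final line count: 11

Answer: 11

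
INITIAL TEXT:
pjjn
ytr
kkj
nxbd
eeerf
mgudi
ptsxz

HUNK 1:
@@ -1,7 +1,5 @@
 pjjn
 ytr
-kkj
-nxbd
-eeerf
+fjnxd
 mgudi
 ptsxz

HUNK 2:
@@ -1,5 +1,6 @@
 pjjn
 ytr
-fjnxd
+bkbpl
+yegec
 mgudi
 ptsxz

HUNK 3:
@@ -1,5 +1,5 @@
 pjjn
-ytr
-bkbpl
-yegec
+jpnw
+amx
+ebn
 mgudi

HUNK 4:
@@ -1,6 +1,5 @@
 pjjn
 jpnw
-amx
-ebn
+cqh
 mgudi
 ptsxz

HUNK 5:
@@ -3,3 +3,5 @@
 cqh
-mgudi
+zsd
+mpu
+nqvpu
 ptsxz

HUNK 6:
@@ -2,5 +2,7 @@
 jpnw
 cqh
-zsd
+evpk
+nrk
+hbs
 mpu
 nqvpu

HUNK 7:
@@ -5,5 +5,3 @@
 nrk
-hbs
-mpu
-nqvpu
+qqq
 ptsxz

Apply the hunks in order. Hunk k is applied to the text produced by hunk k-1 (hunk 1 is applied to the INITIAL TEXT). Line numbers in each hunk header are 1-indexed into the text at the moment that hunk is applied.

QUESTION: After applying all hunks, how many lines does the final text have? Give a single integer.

Hunk 1: at line 1 remove [kkj,nxbd,eeerf] add [fjnxd] -> 5 lines: pjjn ytr fjnxd mgudi ptsxz
Hunk 2: at line 1 remove [fjnxd] add [bkbpl,yegec] -> 6 lines: pjjn ytr bkbpl yegec mgudi ptsxz
Hunk 3: at line 1 remove [ytr,bkbpl,yegec] add [jpnw,amx,ebn] -> 6 lines: pjjn jpnw amx ebn mgudi ptsxz
Hunk 4: at line 1 remove [amx,ebn] add [cqh] -> 5 lines: pjjn jpnw cqh mgudi ptsxz
Hunk 5: at line 3 remove [mgudi] add [zsd,mpu,nqvpu] -> 7 lines: pjjn jpnw cqh zsd mpu nqvpu ptsxz
Hunk 6: at line 2 remove [zsd] add [evpk,nrk,hbs] -> 9 lines: pjjn jpnw cqh evpk nrk hbs mpu nqvpu ptsxz
Hunk 7: at line 5 remove [hbs,mpu,nqvpu] add [qqq] -> 7 lines: pjjn jpnw cqh evpk nrk qqq ptsxz
Final line count: 7

Answer: 7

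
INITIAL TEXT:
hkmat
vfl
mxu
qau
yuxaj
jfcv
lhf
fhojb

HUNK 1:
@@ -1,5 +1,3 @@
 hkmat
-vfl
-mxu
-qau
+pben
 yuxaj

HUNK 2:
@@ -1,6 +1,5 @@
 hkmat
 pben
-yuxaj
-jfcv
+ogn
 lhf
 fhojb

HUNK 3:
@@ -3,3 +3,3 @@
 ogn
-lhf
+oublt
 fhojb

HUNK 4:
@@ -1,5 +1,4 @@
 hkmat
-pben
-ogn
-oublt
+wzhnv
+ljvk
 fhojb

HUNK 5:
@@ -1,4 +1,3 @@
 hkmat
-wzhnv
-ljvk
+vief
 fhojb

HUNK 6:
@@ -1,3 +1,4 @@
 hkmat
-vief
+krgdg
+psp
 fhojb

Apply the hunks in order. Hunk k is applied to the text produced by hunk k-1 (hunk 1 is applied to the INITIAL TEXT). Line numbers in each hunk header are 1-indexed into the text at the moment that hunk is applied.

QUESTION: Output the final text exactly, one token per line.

Hunk 1: at line 1 remove [vfl,mxu,qau] add [pben] -> 6 lines: hkmat pben yuxaj jfcv lhf fhojb
Hunk 2: at line 1 remove [yuxaj,jfcv] add [ogn] -> 5 lines: hkmat pben ogn lhf fhojb
Hunk 3: at line 3 remove [lhf] add [oublt] -> 5 lines: hkmat pben ogn oublt fhojb
Hunk 4: at line 1 remove [pben,ogn,oublt] add [wzhnv,ljvk] -> 4 lines: hkmat wzhnv ljvk fhojb
Hunk 5: at line 1 remove [wzhnv,ljvk] add [vief] -> 3 lines: hkmat vief fhojb
Hunk 6: at line 1 remove [vief] add [krgdg,psp] -> 4 lines: hkmat krgdg psp fhojb

Answer: hkmat
krgdg
psp
fhojb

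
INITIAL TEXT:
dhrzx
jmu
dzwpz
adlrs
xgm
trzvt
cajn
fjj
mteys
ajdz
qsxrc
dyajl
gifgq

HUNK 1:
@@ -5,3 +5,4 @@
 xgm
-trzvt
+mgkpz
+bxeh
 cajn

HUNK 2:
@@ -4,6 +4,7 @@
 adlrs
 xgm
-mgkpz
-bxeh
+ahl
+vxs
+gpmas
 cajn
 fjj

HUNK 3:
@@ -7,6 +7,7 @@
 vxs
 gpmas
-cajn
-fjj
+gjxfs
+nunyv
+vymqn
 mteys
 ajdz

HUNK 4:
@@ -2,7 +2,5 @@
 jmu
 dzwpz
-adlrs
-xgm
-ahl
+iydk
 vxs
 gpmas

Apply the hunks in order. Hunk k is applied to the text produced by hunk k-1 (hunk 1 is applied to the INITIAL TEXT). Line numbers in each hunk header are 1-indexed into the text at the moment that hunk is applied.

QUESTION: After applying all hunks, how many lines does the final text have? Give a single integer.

Hunk 1: at line 5 remove [trzvt] add [mgkpz,bxeh] -> 14 lines: dhrzx jmu dzwpz adlrs xgm mgkpz bxeh cajn fjj mteys ajdz qsxrc dyajl gifgq
Hunk 2: at line 4 remove [mgkpz,bxeh] add [ahl,vxs,gpmas] -> 15 lines: dhrzx jmu dzwpz adlrs xgm ahl vxs gpmas cajn fjj mteys ajdz qsxrc dyajl gifgq
Hunk 3: at line 7 remove [cajn,fjj] add [gjxfs,nunyv,vymqn] -> 16 lines: dhrzx jmu dzwpz adlrs xgm ahl vxs gpmas gjxfs nunyv vymqn mteys ajdz qsxrc dyajl gifgq
Hunk 4: at line 2 remove [adlrs,xgm,ahl] add [iydk] -> 14 lines: dhrzx jmu dzwpz iydk vxs gpmas gjxfs nunyv vymqn mteys ajdz qsxrc dyajl gifgq
Final line count: 14

Answer: 14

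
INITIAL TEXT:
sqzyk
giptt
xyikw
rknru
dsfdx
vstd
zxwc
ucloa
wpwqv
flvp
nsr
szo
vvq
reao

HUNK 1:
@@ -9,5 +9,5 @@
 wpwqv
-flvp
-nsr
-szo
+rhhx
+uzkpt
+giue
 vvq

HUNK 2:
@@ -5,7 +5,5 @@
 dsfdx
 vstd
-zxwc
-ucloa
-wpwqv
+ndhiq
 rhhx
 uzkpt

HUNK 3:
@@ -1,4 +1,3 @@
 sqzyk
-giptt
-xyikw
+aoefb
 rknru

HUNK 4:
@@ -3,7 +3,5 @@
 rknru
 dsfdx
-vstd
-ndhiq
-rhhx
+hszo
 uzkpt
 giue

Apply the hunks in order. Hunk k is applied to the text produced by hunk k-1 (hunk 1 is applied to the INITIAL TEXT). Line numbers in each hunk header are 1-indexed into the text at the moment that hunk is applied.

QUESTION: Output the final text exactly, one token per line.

Hunk 1: at line 9 remove [flvp,nsr,szo] add [rhhx,uzkpt,giue] -> 14 lines: sqzyk giptt xyikw rknru dsfdx vstd zxwc ucloa wpwqv rhhx uzkpt giue vvq reao
Hunk 2: at line 5 remove [zxwc,ucloa,wpwqv] add [ndhiq] -> 12 lines: sqzyk giptt xyikw rknru dsfdx vstd ndhiq rhhx uzkpt giue vvq reao
Hunk 3: at line 1 remove [giptt,xyikw] add [aoefb] -> 11 lines: sqzyk aoefb rknru dsfdx vstd ndhiq rhhx uzkpt giue vvq reao
Hunk 4: at line 3 remove [vstd,ndhiq,rhhx] add [hszo] -> 9 lines: sqzyk aoefb rknru dsfdx hszo uzkpt giue vvq reao

Answer: sqzyk
aoefb
rknru
dsfdx
hszo
uzkpt
giue
vvq
reao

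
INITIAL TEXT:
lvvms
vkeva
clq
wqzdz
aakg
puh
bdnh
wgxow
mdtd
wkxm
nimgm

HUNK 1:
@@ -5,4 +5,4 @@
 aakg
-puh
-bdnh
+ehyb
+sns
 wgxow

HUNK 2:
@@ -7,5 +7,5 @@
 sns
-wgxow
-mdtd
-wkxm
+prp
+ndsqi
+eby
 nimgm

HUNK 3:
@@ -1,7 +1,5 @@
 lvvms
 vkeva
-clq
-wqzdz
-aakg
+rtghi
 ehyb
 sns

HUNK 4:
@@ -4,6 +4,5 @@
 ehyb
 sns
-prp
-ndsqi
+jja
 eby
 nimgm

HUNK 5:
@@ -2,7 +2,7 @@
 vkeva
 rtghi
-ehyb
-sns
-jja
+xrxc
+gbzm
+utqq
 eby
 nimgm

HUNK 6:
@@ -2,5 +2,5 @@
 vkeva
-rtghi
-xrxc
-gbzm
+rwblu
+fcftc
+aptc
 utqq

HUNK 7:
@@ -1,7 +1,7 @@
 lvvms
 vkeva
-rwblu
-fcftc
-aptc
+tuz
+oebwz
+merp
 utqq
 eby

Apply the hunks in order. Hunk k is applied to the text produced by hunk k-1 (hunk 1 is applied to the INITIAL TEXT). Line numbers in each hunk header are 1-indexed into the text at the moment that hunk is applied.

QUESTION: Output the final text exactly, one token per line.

Hunk 1: at line 5 remove [puh,bdnh] add [ehyb,sns] -> 11 lines: lvvms vkeva clq wqzdz aakg ehyb sns wgxow mdtd wkxm nimgm
Hunk 2: at line 7 remove [wgxow,mdtd,wkxm] add [prp,ndsqi,eby] -> 11 lines: lvvms vkeva clq wqzdz aakg ehyb sns prp ndsqi eby nimgm
Hunk 3: at line 1 remove [clq,wqzdz,aakg] add [rtghi] -> 9 lines: lvvms vkeva rtghi ehyb sns prp ndsqi eby nimgm
Hunk 4: at line 4 remove [prp,ndsqi] add [jja] -> 8 lines: lvvms vkeva rtghi ehyb sns jja eby nimgm
Hunk 5: at line 2 remove [ehyb,sns,jja] add [xrxc,gbzm,utqq] -> 8 lines: lvvms vkeva rtghi xrxc gbzm utqq eby nimgm
Hunk 6: at line 2 remove [rtghi,xrxc,gbzm] add [rwblu,fcftc,aptc] -> 8 lines: lvvms vkeva rwblu fcftc aptc utqq eby nimgm
Hunk 7: at line 1 remove [rwblu,fcftc,aptc] add [tuz,oebwz,merp] -> 8 lines: lvvms vkeva tuz oebwz merp utqq eby nimgm

Answer: lvvms
vkeva
tuz
oebwz
merp
utqq
eby
nimgm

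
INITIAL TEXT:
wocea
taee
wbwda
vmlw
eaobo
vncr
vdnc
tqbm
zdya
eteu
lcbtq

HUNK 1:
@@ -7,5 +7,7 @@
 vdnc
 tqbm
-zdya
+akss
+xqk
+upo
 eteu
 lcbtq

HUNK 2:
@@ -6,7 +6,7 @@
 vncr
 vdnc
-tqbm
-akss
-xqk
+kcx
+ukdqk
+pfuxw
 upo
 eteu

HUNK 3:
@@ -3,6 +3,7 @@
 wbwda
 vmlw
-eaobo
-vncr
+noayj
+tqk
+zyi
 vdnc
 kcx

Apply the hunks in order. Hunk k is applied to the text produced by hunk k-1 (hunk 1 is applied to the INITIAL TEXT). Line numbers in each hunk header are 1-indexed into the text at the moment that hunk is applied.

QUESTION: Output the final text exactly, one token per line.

Hunk 1: at line 7 remove [zdya] add [akss,xqk,upo] -> 13 lines: wocea taee wbwda vmlw eaobo vncr vdnc tqbm akss xqk upo eteu lcbtq
Hunk 2: at line 6 remove [tqbm,akss,xqk] add [kcx,ukdqk,pfuxw] -> 13 lines: wocea taee wbwda vmlw eaobo vncr vdnc kcx ukdqk pfuxw upo eteu lcbtq
Hunk 3: at line 3 remove [eaobo,vncr] add [noayj,tqk,zyi] -> 14 lines: wocea taee wbwda vmlw noayj tqk zyi vdnc kcx ukdqk pfuxw upo eteu lcbtq

Answer: wocea
taee
wbwda
vmlw
noayj
tqk
zyi
vdnc
kcx
ukdqk
pfuxw
upo
eteu
lcbtq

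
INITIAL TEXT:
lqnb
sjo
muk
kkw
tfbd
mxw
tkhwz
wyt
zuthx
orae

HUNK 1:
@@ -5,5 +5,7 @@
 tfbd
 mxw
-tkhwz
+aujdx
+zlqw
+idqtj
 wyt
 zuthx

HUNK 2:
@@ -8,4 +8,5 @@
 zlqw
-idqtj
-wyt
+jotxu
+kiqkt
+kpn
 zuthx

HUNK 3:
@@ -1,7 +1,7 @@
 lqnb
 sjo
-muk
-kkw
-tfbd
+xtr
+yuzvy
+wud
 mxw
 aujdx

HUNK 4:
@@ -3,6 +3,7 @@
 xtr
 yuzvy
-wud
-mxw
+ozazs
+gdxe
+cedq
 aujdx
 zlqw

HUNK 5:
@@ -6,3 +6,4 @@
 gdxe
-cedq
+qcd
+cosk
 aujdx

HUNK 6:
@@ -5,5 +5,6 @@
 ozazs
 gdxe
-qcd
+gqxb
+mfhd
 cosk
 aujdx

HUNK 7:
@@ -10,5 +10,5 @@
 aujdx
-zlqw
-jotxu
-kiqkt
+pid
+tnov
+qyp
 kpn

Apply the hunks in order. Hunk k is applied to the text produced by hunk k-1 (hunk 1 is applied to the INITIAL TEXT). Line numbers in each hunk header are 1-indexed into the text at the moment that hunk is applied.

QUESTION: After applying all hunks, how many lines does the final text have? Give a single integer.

Answer: 16

Derivation:
Hunk 1: at line 5 remove [tkhwz] add [aujdx,zlqw,idqtj] -> 12 lines: lqnb sjo muk kkw tfbd mxw aujdx zlqw idqtj wyt zuthx orae
Hunk 2: at line 8 remove [idqtj,wyt] add [jotxu,kiqkt,kpn] -> 13 lines: lqnb sjo muk kkw tfbd mxw aujdx zlqw jotxu kiqkt kpn zuthx orae
Hunk 3: at line 1 remove [muk,kkw,tfbd] add [xtr,yuzvy,wud] -> 13 lines: lqnb sjo xtr yuzvy wud mxw aujdx zlqw jotxu kiqkt kpn zuthx orae
Hunk 4: at line 3 remove [wud,mxw] add [ozazs,gdxe,cedq] -> 14 lines: lqnb sjo xtr yuzvy ozazs gdxe cedq aujdx zlqw jotxu kiqkt kpn zuthx orae
Hunk 5: at line 6 remove [cedq] add [qcd,cosk] -> 15 lines: lqnb sjo xtr yuzvy ozazs gdxe qcd cosk aujdx zlqw jotxu kiqkt kpn zuthx orae
Hunk 6: at line 5 remove [qcd] add [gqxb,mfhd] -> 16 lines: lqnb sjo xtr yuzvy ozazs gdxe gqxb mfhd cosk aujdx zlqw jotxu kiqkt kpn zuthx orae
Hunk 7: at line 10 remove [zlqw,jotxu,kiqkt] add [pid,tnov,qyp] -> 16 lines: lqnb sjo xtr yuzvy ozazs gdxe gqxb mfhd cosk aujdx pid tnov qyp kpn zuthx orae
Final line count: 16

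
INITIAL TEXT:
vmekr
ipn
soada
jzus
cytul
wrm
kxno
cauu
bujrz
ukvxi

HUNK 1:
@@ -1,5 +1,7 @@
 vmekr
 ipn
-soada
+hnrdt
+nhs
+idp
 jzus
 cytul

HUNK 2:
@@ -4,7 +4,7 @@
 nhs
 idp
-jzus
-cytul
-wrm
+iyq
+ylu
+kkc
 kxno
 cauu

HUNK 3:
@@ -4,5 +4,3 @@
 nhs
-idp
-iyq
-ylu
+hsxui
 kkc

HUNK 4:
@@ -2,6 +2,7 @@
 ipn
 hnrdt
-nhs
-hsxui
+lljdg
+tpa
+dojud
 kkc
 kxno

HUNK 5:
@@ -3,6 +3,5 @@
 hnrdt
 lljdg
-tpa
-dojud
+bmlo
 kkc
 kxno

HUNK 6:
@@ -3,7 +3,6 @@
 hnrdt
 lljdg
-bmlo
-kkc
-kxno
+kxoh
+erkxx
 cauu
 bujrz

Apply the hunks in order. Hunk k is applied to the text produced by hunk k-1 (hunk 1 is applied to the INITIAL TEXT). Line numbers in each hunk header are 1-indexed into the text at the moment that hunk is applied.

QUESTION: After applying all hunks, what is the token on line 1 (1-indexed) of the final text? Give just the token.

Hunk 1: at line 1 remove [soada] add [hnrdt,nhs,idp] -> 12 lines: vmekr ipn hnrdt nhs idp jzus cytul wrm kxno cauu bujrz ukvxi
Hunk 2: at line 4 remove [jzus,cytul,wrm] add [iyq,ylu,kkc] -> 12 lines: vmekr ipn hnrdt nhs idp iyq ylu kkc kxno cauu bujrz ukvxi
Hunk 3: at line 4 remove [idp,iyq,ylu] add [hsxui] -> 10 lines: vmekr ipn hnrdt nhs hsxui kkc kxno cauu bujrz ukvxi
Hunk 4: at line 2 remove [nhs,hsxui] add [lljdg,tpa,dojud] -> 11 lines: vmekr ipn hnrdt lljdg tpa dojud kkc kxno cauu bujrz ukvxi
Hunk 5: at line 3 remove [tpa,dojud] add [bmlo] -> 10 lines: vmekr ipn hnrdt lljdg bmlo kkc kxno cauu bujrz ukvxi
Hunk 6: at line 3 remove [bmlo,kkc,kxno] add [kxoh,erkxx] -> 9 lines: vmekr ipn hnrdt lljdg kxoh erkxx cauu bujrz ukvxi
Final line 1: vmekr

Answer: vmekr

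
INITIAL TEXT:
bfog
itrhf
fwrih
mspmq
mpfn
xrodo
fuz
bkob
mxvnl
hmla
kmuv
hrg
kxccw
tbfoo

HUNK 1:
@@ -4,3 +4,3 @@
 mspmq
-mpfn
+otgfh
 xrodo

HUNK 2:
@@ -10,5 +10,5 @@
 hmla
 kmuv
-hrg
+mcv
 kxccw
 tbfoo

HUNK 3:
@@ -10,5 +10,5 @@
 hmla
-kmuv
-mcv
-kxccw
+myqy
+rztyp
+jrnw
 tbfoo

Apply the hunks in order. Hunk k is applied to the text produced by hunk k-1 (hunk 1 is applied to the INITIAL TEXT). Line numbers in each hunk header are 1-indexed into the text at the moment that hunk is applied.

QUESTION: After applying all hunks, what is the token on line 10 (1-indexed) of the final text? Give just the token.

Answer: hmla

Derivation:
Hunk 1: at line 4 remove [mpfn] add [otgfh] -> 14 lines: bfog itrhf fwrih mspmq otgfh xrodo fuz bkob mxvnl hmla kmuv hrg kxccw tbfoo
Hunk 2: at line 10 remove [hrg] add [mcv] -> 14 lines: bfog itrhf fwrih mspmq otgfh xrodo fuz bkob mxvnl hmla kmuv mcv kxccw tbfoo
Hunk 3: at line 10 remove [kmuv,mcv,kxccw] add [myqy,rztyp,jrnw] -> 14 lines: bfog itrhf fwrih mspmq otgfh xrodo fuz bkob mxvnl hmla myqy rztyp jrnw tbfoo
Final line 10: hmla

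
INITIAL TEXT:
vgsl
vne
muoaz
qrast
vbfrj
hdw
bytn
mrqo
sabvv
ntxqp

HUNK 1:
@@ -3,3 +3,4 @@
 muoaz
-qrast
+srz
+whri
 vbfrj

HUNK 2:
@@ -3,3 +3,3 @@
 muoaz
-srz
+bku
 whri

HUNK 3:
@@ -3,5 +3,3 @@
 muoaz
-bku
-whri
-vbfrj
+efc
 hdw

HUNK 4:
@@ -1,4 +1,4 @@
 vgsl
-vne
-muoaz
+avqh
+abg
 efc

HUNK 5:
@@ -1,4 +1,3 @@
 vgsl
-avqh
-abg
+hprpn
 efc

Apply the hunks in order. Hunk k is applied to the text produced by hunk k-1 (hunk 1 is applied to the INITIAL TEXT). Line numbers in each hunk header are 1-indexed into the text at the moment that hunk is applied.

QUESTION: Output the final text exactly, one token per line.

Answer: vgsl
hprpn
efc
hdw
bytn
mrqo
sabvv
ntxqp

Derivation:
Hunk 1: at line 3 remove [qrast] add [srz,whri] -> 11 lines: vgsl vne muoaz srz whri vbfrj hdw bytn mrqo sabvv ntxqp
Hunk 2: at line 3 remove [srz] add [bku] -> 11 lines: vgsl vne muoaz bku whri vbfrj hdw bytn mrqo sabvv ntxqp
Hunk 3: at line 3 remove [bku,whri,vbfrj] add [efc] -> 9 lines: vgsl vne muoaz efc hdw bytn mrqo sabvv ntxqp
Hunk 4: at line 1 remove [vne,muoaz] add [avqh,abg] -> 9 lines: vgsl avqh abg efc hdw bytn mrqo sabvv ntxqp
Hunk 5: at line 1 remove [avqh,abg] add [hprpn] -> 8 lines: vgsl hprpn efc hdw bytn mrqo sabvv ntxqp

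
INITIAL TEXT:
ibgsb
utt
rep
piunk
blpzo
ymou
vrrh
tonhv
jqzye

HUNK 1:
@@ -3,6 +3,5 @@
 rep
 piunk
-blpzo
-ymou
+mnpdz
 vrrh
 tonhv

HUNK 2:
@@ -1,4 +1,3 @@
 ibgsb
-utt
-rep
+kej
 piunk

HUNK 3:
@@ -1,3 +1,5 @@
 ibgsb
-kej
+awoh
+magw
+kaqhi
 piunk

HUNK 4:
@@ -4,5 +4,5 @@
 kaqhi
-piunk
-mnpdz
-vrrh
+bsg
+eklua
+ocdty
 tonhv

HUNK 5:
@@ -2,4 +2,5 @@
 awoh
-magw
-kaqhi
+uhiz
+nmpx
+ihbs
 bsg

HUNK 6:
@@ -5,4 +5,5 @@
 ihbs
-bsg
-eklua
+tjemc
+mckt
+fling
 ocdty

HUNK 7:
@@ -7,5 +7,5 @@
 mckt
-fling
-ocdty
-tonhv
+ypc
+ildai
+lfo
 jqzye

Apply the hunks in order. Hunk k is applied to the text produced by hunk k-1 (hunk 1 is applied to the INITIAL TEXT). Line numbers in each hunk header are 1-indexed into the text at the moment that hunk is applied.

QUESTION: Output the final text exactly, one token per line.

Answer: ibgsb
awoh
uhiz
nmpx
ihbs
tjemc
mckt
ypc
ildai
lfo
jqzye

Derivation:
Hunk 1: at line 3 remove [blpzo,ymou] add [mnpdz] -> 8 lines: ibgsb utt rep piunk mnpdz vrrh tonhv jqzye
Hunk 2: at line 1 remove [utt,rep] add [kej] -> 7 lines: ibgsb kej piunk mnpdz vrrh tonhv jqzye
Hunk 3: at line 1 remove [kej] add [awoh,magw,kaqhi] -> 9 lines: ibgsb awoh magw kaqhi piunk mnpdz vrrh tonhv jqzye
Hunk 4: at line 4 remove [piunk,mnpdz,vrrh] add [bsg,eklua,ocdty] -> 9 lines: ibgsb awoh magw kaqhi bsg eklua ocdty tonhv jqzye
Hunk 5: at line 2 remove [magw,kaqhi] add [uhiz,nmpx,ihbs] -> 10 lines: ibgsb awoh uhiz nmpx ihbs bsg eklua ocdty tonhv jqzye
Hunk 6: at line 5 remove [bsg,eklua] add [tjemc,mckt,fling] -> 11 lines: ibgsb awoh uhiz nmpx ihbs tjemc mckt fling ocdty tonhv jqzye
Hunk 7: at line 7 remove [fling,ocdty,tonhv] add [ypc,ildai,lfo] -> 11 lines: ibgsb awoh uhiz nmpx ihbs tjemc mckt ypc ildai lfo jqzye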